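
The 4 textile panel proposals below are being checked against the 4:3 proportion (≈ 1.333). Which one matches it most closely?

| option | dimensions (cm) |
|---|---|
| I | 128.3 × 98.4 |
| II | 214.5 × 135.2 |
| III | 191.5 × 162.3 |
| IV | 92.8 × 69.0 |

IV

Ratios (long/short): I ≈ 1.304; II ≈ 1.587; III ≈ 1.180; IV ≈ 1.345.
4:3 ≈ 1.333; option IV is nearest (Δ 0.012).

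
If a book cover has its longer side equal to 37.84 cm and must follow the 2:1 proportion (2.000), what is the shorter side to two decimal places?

18.92 cm

2:1 = 2.00000.
Shorter side = 37.84 ÷ 2.00000 ≈ 18.9200 → 18.92 cm.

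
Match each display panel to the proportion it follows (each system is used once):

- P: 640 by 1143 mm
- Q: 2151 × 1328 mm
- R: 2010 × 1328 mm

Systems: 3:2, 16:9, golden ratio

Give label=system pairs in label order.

Ratios: P ≈ 1.786; Q ≈ 1.620; R ≈ 1.514.
Targets: 3:2 ≈ 1.500; 16:9 ≈ 1.778; golden ratio ≈ 1.618.

P=16:9, Q=golden ratio, R=3:2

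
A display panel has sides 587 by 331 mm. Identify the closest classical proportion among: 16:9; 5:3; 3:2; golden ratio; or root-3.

587/331 ≈ 1.773. Nearest candidates are 16:9 (1.778, off by 0.005) and root-3 (1.732, off by 0.041).

16:9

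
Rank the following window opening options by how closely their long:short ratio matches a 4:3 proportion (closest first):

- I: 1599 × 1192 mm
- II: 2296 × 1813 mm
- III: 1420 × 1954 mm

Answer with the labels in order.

I: 1599/1192 ≈ 1.341 → |1.341 − 1.333| = 0.008
II: 2296/1813 ≈ 1.266 → |1.266 − 1.333| = 0.067
III: 1954/1420 ≈ 1.376 → |1.376 − 1.333| = 0.043

I, III, II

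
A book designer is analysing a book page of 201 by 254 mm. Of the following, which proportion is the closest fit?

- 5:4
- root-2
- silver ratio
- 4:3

254/201 ≈ 1.264. Nearest candidates are 5:4 (1.250, off by 0.014) and 4:3 (1.333, off by 0.069).

5:4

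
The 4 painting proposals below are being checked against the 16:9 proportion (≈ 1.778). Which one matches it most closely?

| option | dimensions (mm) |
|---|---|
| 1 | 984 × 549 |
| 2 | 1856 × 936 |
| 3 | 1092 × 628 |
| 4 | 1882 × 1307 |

1

Ratios (long/short): 1 ≈ 1.792; 2 ≈ 1.983; 3 ≈ 1.739; 4 ≈ 1.440.
16:9 ≈ 1.778; option 1 is nearest (Δ 0.014).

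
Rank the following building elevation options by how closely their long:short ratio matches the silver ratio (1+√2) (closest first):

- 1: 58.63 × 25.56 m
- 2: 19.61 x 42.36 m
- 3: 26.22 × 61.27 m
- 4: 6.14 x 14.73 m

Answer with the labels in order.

1: 58.63/25.56 ≈ 2.294 → |2.294 − 2.414| = 0.120
2: 42.36/19.61 ≈ 2.160 → |2.160 − 2.414| = 0.254
3: 61.27/26.22 ≈ 2.337 → |2.337 − 2.414| = 0.077
4: 14.73/6.14 ≈ 2.399 → |2.399 − 2.414| = 0.015

4, 3, 1, 2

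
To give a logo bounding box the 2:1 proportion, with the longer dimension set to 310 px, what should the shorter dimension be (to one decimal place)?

155.0 px

2:1 = 2.00000.
Shorter side = 310 ÷ 2.00000 ≈ 155.000 → 155.0 px.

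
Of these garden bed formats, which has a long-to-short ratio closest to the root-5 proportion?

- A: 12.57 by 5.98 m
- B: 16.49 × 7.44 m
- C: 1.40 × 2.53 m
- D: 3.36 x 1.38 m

B

Target root-5 ≈ 2.236.
A: 2.102 (Δ0.134)  B: 2.216 (Δ0.020)  C: 1.807 (Δ0.429)  D: 2.435 (Δ0.199)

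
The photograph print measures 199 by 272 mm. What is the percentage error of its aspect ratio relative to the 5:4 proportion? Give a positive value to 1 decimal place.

9.3%

Ratio = 272 / 199 ≈ 1.3668.
Ideal 5:4 = 1.2500. |1.3668 − 1.2500| / 1.2500 ≈ 9.34% → 9.3%.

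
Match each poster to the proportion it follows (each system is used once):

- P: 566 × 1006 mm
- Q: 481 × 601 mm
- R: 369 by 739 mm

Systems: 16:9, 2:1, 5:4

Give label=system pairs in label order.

Ratios: P ≈ 1.777; Q ≈ 1.249; R ≈ 2.003.
Targets: 16:9 ≈ 1.778; 2:1 ≈ 2.000; 5:4 ≈ 1.250.

P=16:9, Q=5:4, R=2:1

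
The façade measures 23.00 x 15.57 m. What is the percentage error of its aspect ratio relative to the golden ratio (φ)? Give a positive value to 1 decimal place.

8.7%

Ratio = 23.00 / 15.57 ≈ 1.4772.
Ideal golden ratio ≈ 1.6180. |1.4772 − 1.6180| / 1.6180 ≈ 8.70% → 8.7%.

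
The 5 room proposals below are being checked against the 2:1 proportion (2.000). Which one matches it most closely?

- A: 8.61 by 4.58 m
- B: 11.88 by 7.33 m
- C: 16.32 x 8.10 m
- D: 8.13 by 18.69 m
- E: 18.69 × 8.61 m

Target 2:1 ≈ 2.000.
A: 1.880 (Δ0.120)  B: 1.621 (Δ0.379)  C: 2.015 (Δ0.015)  D: 2.299 (Δ0.299)  E: 2.171 (Δ0.171)

C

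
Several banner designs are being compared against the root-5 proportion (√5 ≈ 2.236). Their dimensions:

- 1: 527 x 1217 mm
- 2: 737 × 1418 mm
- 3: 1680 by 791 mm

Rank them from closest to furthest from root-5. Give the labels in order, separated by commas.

1: 1217/527 ≈ 2.309 → |2.309 − 2.236| = 0.073
2: 1418/737 ≈ 1.924 → |1.924 − 2.236| = 0.312
3: 1680/791 ≈ 2.124 → |2.124 − 2.236| = 0.112

1, 3, 2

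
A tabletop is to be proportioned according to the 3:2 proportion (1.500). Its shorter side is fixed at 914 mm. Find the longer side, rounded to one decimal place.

3:2 = 1.50000.
Longer side = 914 × 1.50000 ≈ 1371.000 → 1371.0 mm.

1371.0 mm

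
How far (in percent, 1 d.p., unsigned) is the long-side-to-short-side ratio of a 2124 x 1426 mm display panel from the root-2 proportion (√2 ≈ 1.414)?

5.3%

Ratio = 2124 / 1426 ≈ 1.4895.
Ideal root-2 ≈ 1.4142. |1.4895 − 1.4142| / 1.4142 ≈ 5.32% → 5.3%.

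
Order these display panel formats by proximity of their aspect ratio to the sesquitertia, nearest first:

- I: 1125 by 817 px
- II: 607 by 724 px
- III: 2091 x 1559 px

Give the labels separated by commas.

I: 1125/817 ≈ 1.377 → |1.377 − 1.333| = 0.044
II: 724/607 ≈ 1.193 → |1.193 − 1.333| = 0.140
III: 2091/1559 ≈ 1.341 → |1.341 − 1.333| = 0.008

III, I, II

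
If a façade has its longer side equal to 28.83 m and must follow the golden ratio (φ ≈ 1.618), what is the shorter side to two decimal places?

17.82 m

golden ratio ≈ 1.61803.
Shorter side = 28.83 ÷ 1.61803 ≈ 17.8180 → 17.82 m.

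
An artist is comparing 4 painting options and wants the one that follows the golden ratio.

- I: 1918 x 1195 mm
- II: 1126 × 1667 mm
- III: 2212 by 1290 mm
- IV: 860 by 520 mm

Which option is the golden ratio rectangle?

Target golden ratio ≈ 1.618.
I: 1.605 (Δ0.013)  II: 1.480 (Δ0.138)  III: 1.715 (Δ0.097)  IV: 1.654 (Δ0.036)

I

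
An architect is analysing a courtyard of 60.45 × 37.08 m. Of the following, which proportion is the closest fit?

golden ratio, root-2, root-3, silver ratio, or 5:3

Ratio = 60.45 / 37.08 ≈ 1.630.
Distances: golden ratio 1.618 (Δ 0.012); root-2 1.414 (Δ 0.216); root-3 1.732 (Δ 0.102); silver ratio 2.414 (Δ 0.784); 5:3 1.667 (Δ 0.037).

golden ratio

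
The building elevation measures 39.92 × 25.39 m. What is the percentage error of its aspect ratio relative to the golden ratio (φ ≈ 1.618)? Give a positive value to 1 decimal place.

2.8%

Ratio = 39.92 / 25.39 ≈ 1.5723.
Ideal golden ratio ≈ 1.6180. |1.5723 − 1.6180| / 1.6180 ≈ 2.82% → 2.8%.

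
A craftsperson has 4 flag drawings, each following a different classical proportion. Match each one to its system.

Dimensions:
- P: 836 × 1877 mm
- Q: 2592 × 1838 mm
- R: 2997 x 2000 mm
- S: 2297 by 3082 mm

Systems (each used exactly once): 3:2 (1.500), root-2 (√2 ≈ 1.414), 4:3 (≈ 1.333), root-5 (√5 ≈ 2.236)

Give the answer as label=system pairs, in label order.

P = 1877/836 ≈ 2.245 → root-5 (2.236)
Q = 2592/1838 ≈ 1.410 → root-2 (1.414)
R = 2997/2000 ≈ 1.498 → 3:2 (1.500)
S = 3082/2297 ≈ 1.342 → 4:3 (1.333)

P=root-5, Q=root-2, R=3:2, S=4:3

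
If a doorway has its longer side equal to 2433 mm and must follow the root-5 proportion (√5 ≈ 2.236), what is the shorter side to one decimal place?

1088.1 mm

root-5 ≈ 2.23607.
Shorter side = 2433 ÷ 2.23607 ≈ 1088.070 → 1088.1 mm.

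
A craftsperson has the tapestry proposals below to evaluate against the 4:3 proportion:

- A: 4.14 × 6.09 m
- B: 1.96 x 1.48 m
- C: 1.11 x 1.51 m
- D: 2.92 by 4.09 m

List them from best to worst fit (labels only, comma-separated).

Ratios: A = 6.09 / 4.14 ≈ 1.471; B = 1.96 / 1.48 ≈ 1.324; C = 1.51 / 1.11 ≈ 1.360; D = 4.09 / 2.92 ≈ 1.401.
|Δ from 1.333|: A 0.138; B 0.009; C 0.027; D 0.068.

B, C, D, A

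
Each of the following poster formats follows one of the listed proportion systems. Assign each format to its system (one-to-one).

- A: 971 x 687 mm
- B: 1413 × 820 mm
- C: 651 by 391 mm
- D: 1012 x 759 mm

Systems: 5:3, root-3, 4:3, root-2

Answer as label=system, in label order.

A=root-2, B=root-3, C=5:3, D=4:3

Ratios: A ≈ 1.413; B ≈ 1.723; C ≈ 1.665; D ≈ 1.333.
Targets: 5:3 ≈ 1.667; root-3 ≈ 1.732; 4:3 ≈ 1.333; root-2 ≈ 1.414.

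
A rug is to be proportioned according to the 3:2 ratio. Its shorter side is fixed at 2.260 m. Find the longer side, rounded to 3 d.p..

3:2 = 1.50000.
Longer side = 2.260 × 1.50000 ≈ 3.39000 → 3.390 m.

3.390 m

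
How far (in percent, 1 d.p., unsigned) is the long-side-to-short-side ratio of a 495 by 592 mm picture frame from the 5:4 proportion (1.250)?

4.3%

Ratio = 592 / 495 ≈ 1.1960.
Ideal 5:4 = 1.2500. |1.1960 − 1.2500| / 1.2500 ≈ 4.32% → 4.3%.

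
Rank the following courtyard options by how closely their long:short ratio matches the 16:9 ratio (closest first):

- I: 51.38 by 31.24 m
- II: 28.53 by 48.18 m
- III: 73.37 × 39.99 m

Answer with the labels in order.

Ratios: I = 51.38 / 31.24 ≈ 1.645; II = 48.18 / 28.53 ≈ 1.689; III = 73.37 / 39.99 ≈ 1.835.
|Δ from 1.778|: I 0.133; II 0.089; III 0.057.

III, II, I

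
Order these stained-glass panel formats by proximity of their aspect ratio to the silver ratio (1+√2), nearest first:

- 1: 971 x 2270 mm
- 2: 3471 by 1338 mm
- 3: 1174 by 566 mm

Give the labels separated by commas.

1, 2, 3

Ratios: 1 = 2270 / 971 ≈ 2.338; 2 = 3471 / 1338 ≈ 2.594; 3 = 1174 / 566 ≈ 2.074.
|Δ from 2.414|: 1 0.076; 2 0.180; 3 0.340.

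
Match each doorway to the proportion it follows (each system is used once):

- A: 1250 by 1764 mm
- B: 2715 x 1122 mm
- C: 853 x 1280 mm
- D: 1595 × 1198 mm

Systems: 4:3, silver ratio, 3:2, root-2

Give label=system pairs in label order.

A=root-2, B=silver ratio, C=3:2, D=4:3

Ratios: A ≈ 1.411; B ≈ 2.420; C ≈ 1.501; D ≈ 1.331.
Targets: 4:3 ≈ 1.333; silver ratio ≈ 2.414; 3:2 ≈ 1.500; root-2 ≈ 1.414.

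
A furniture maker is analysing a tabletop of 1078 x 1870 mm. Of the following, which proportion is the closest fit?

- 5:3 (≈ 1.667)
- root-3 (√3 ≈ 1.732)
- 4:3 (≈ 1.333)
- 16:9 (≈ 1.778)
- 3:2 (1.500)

1870/1078 ≈ 1.735. Nearest candidates are root-3 (1.732, off by 0.003) and 16:9 (1.778, off by 0.043).

root-3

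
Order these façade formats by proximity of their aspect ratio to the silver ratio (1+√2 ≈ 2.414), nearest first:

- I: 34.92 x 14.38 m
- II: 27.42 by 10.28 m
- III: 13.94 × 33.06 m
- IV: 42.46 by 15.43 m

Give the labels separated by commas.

I, III, II, IV

Ratios: I = 34.92 / 14.38 ≈ 2.428; II = 27.42 / 10.28 ≈ 2.667; III = 33.06 / 13.94 ≈ 2.372; IV = 42.46 / 15.43 ≈ 2.752.
|Δ from 2.414|: I 0.014; II 0.253; III 0.042; IV 0.338.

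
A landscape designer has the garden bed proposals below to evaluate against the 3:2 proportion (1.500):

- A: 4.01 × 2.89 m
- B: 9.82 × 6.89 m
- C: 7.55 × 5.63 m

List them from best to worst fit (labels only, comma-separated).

Ratios: A = 4.01 / 2.89 ≈ 1.388; B = 9.82 / 6.89 ≈ 1.425; C = 7.55 / 5.63 ≈ 1.341.
|Δ from 1.500|: A 0.112; B 0.075; C 0.159.

B, A, C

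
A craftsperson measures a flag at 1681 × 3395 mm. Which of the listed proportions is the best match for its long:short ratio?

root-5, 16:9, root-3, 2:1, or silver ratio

2:1

3395/1681 ≈ 2.020. Nearest candidates are 2:1 (2.000, off by 0.020) and root-5 (2.236, off by 0.216).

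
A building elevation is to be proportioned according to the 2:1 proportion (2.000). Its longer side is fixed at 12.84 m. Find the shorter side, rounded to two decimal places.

6.42 m

2:1 = 2.00000.
Shorter side = 12.84 ÷ 2.00000 ≈ 6.4200 → 6.42 m.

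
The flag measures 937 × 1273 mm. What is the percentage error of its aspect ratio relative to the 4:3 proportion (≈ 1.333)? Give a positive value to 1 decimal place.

1.9%

Ratio = 1273 / 937 ≈ 1.3586.
Ideal 4:3 ≈ 1.3333. |1.3586 − 1.3333| / 1.3333 ≈ 1.90% → 1.9%.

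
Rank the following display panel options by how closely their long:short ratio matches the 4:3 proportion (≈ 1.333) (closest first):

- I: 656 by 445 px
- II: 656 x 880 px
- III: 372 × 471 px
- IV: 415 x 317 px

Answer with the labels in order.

I: 656/445 ≈ 1.474 → |1.474 − 1.333| = 0.141
II: 880/656 ≈ 1.341 → |1.341 − 1.333| = 0.008
III: 471/372 ≈ 1.266 → |1.266 − 1.333| = 0.067
IV: 415/317 ≈ 1.309 → |1.309 − 1.333| = 0.024

II, IV, III, I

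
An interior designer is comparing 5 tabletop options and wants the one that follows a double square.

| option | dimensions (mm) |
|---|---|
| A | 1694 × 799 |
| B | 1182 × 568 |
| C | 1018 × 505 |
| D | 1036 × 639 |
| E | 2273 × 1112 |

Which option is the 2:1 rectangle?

Target 2:1 ≈ 2.000.
A: 2.120 (Δ0.120)  B: 2.081 (Δ0.081)  C: 2.016 (Δ0.016)  D: 1.621 (Δ0.379)  E: 2.044 (Δ0.044)

C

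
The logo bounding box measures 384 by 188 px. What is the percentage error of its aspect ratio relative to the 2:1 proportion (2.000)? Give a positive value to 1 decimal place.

Ratio = 384 / 188 ≈ 2.0426.
Ideal 2:1 = 2.0000. |2.0426 − 2.0000| / 2.0000 ≈ 2.13% → 2.1%.

2.1%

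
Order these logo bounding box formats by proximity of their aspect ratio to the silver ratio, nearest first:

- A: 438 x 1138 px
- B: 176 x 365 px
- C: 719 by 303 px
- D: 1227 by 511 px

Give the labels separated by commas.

Ratios: A = 1138 / 438 ≈ 2.598; B = 365 / 176 ≈ 2.074; C = 719 / 303 ≈ 2.373; D = 1227 / 511 ≈ 2.401.
|Δ from 2.414|: A 0.184; B 0.340; C 0.041; D 0.013.

D, C, A, B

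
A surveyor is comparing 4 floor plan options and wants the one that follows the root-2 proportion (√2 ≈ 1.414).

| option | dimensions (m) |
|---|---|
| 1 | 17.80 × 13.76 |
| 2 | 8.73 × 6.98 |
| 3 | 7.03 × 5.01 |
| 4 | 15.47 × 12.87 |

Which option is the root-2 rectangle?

3

Target root-2 ≈ 1.414.
1: 1.294 (Δ0.120)  2: 1.251 (Δ0.163)  3: 1.403 (Δ0.011)  4: 1.202 (Δ0.212)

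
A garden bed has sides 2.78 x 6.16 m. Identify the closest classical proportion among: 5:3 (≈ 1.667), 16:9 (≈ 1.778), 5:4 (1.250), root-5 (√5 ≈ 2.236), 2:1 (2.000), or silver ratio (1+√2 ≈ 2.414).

6.16/2.78 ≈ 2.216. Nearest candidates are root-5 (2.236, off by 0.020) and silver ratio (2.414, off by 0.198).

root-5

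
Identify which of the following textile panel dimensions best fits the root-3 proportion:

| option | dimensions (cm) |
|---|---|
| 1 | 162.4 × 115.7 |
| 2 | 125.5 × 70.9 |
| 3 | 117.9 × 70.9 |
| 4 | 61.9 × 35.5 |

4

Ratios (long/short): 1 ≈ 1.404; 2 ≈ 1.770; 3 ≈ 1.663; 4 ≈ 1.744.
root-3 ≈ 1.732; option 4 is nearest (Δ 0.012).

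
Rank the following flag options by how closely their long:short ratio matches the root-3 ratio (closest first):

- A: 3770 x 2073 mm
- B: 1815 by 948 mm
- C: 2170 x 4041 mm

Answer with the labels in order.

A, C, B

Ratios: A = 3770 / 2073 ≈ 1.819; B = 1815 / 948 ≈ 1.915; C = 4041 / 2170 ≈ 1.862.
|Δ from 1.732|: A 0.087; B 0.183; C 0.130.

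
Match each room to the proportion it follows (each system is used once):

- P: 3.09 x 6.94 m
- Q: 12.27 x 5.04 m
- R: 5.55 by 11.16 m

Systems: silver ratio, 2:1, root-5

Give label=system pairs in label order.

Ratios: P ≈ 2.246; Q ≈ 2.435; R ≈ 2.011.
Targets: silver ratio ≈ 2.414; 2:1 ≈ 2.000; root-5 ≈ 2.236.

P=root-5, Q=silver ratio, R=2:1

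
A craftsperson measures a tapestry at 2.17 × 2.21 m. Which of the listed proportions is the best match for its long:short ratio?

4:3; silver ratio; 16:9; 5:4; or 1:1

2.21/2.17 ≈ 1.018. Nearest candidates are 1:1 (1.000, off by 0.018) and 5:4 (1.250, off by 0.232).

1:1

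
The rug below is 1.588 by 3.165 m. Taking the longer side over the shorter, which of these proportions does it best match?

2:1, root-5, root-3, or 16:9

3.165/1.588 ≈ 1.993. Nearest candidates are 2:1 (2.000, off by 0.007) and 16:9 (1.778, off by 0.215).

2:1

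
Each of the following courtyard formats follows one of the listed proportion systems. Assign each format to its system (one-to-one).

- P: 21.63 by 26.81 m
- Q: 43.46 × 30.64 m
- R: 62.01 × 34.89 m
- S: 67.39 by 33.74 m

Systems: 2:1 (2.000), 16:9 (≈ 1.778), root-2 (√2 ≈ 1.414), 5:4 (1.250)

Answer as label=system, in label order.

P=5:4, Q=root-2, R=16:9, S=2:1

Ratios: P ≈ 1.239; Q ≈ 1.418; R ≈ 1.777; S ≈ 1.997.
Targets: 2:1 ≈ 2.000; 16:9 ≈ 1.778; root-2 ≈ 1.414; 5:4 ≈ 1.250.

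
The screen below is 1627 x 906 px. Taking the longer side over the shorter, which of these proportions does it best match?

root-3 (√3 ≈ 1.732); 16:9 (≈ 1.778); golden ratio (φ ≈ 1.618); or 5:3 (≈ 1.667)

Ratio = 1627 / 906 ≈ 1.796.
Distances: root-3 1.732 (Δ 0.064); 16:9 1.778 (Δ 0.018); golden ratio 1.618 (Δ 0.178); 5:3 1.667 (Δ 0.129).

16:9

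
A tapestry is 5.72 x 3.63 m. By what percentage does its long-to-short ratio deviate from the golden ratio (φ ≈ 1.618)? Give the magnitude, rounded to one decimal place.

2.6%

Ratio = 5.72 / 3.63 ≈ 1.5758.
Ideal golden ratio ≈ 1.6180. |1.5758 − 1.6180| / 1.6180 ≈ 2.61% → 2.6%.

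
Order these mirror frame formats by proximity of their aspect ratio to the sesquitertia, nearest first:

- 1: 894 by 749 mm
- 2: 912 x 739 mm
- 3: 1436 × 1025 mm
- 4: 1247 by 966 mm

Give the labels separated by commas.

4, 3, 2, 1

Ratios: 1 = 894 / 749 ≈ 1.194; 2 = 912 / 739 ≈ 1.234; 3 = 1436 / 1025 ≈ 1.401; 4 = 1247 / 966 ≈ 1.291.
|Δ from 1.333|: 1 0.139; 2 0.099; 3 0.068; 4 0.042.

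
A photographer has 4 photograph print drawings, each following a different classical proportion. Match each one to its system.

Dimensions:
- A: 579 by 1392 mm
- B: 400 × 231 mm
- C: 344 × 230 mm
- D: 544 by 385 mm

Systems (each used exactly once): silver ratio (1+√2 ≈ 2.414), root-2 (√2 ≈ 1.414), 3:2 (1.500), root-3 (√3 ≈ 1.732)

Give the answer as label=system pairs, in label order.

Ratios: A ≈ 2.404; B ≈ 1.732; C ≈ 1.496; D ≈ 1.413.
Targets: silver ratio ≈ 2.414; root-2 ≈ 1.414; 3:2 ≈ 1.500; root-3 ≈ 1.732.

A=silver ratio, B=root-3, C=3:2, D=root-2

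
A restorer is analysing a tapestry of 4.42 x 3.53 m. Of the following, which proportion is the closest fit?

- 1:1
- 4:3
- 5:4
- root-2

5:4

Ratio = 4.42 / 3.53 ≈ 1.252.
Distances: 1:1 1.000 (Δ 0.252); 4:3 1.333 (Δ 0.081); 5:4 1.250 (Δ 0.002); root-2 1.414 (Δ 0.162).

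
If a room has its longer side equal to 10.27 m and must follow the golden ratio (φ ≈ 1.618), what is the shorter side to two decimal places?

6.35 m

golden ratio ≈ 1.61803.
Shorter side = 10.27 ÷ 1.61803 ≈ 6.3472 → 6.35 m.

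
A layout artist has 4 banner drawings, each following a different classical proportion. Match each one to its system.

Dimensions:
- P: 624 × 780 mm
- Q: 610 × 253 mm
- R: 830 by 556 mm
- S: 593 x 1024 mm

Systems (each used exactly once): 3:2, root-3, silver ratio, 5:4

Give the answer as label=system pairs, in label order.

Ratios: P ≈ 1.250; Q ≈ 2.411; R ≈ 1.493; S ≈ 1.727.
Targets: 3:2 ≈ 1.500; root-3 ≈ 1.732; silver ratio ≈ 2.414; 5:4 ≈ 1.250.

P=5:4, Q=silver ratio, R=3:2, S=root-3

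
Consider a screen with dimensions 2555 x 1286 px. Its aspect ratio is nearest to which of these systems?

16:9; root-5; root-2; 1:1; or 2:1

Ratio = 2555 / 1286 ≈ 1.987.
Distances: 16:9 1.778 (Δ 0.209); root-5 2.236 (Δ 0.249); root-2 1.414 (Δ 0.573); 1:1 1.000 (Δ 0.987); 2:1 2.000 (Δ 0.013).

2:1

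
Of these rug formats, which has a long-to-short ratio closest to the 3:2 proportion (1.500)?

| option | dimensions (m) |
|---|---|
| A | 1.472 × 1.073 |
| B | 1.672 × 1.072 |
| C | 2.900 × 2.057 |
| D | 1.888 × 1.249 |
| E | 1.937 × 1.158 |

Target 3:2 ≈ 1.500.
A: 1.372 (Δ0.128)  B: 1.560 (Δ0.060)  C: 1.410 (Δ0.090)  D: 1.512 (Δ0.012)  E: 1.673 (Δ0.173)

D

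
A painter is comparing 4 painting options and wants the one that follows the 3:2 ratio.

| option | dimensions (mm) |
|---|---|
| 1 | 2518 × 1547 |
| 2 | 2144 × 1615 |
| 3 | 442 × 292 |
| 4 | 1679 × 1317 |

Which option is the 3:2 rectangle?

Target 3:2 ≈ 1.500.
1: 1.628 (Δ0.128)  2: 1.328 (Δ0.172)  3: 1.514 (Δ0.014)  4: 1.275 (Δ0.225)

3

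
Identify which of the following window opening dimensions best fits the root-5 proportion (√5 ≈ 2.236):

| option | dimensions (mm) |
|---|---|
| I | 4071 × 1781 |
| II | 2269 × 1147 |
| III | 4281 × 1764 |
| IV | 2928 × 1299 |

IV

Ratios (long/short): I ≈ 2.286; II ≈ 1.978; III ≈ 2.427; IV ≈ 2.254.
root-5 ≈ 2.236; option IV is nearest (Δ 0.018).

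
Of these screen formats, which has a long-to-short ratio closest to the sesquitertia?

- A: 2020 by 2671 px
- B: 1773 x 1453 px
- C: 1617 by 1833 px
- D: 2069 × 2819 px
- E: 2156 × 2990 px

Ratios (long/short): A ≈ 1.322; B ≈ 1.220; C ≈ 1.134; D ≈ 1.362; E ≈ 1.387.
4:3 ≈ 1.333; option A is nearest (Δ 0.011).

A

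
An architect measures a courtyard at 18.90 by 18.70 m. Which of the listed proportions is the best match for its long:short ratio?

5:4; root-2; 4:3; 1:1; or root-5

Ratio = 18.90 / 18.70 ≈ 1.011.
Distances: 5:4 1.250 (Δ 0.239); root-2 1.414 (Δ 0.403); 4:3 1.333 (Δ 0.322); 1:1 1.000 (Δ 0.011); root-5 2.236 (Δ 1.225).

1:1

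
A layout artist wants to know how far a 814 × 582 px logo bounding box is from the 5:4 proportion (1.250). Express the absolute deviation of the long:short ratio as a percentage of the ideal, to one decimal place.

Ratio = 814 / 582 ≈ 1.3986.
Ideal 5:4 = 1.2500. |1.3986 − 1.2500| / 1.2500 ≈ 11.89% → 11.9%.

11.9%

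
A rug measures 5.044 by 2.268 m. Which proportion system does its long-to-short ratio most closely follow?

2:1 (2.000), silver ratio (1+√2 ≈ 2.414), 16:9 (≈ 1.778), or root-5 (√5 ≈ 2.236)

root-5

Ratio = 5.044 / 2.268 ≈ 2.224.
Distances: 2:1 2.000 (Δ 0.224); silver ratio 2.414 (Δ 0.190); 16:9 1.778 (Δ 0.446); root-5 2.236 (Δ 0.012).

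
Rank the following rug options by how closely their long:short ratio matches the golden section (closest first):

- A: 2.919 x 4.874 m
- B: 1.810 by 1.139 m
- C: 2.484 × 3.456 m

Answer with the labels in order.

B, A, C

A: 4.874/2.919 ≈ 1.670 → |1.670 − 1.618| = 0.052
B: 1.810/1.139 ≈ 1.589 → |1.589 − 1.618| = 0.029
C: 3.456/2.484 ≈ 1.391 → |1.391 − 1.618| = 0.227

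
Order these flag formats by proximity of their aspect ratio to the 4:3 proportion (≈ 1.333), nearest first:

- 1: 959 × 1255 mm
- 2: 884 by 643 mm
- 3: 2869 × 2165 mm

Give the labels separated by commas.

3, 1, 2

Ratios: 1 = 1255 / 959 ≈ 1.309; 2 = 884 / 643 ≈ 1.375; 3 = 2869 / 2165 ≈ 1.325.
|Δ from 1.333|: 1 0.024; 2 0.042; 3 0.008.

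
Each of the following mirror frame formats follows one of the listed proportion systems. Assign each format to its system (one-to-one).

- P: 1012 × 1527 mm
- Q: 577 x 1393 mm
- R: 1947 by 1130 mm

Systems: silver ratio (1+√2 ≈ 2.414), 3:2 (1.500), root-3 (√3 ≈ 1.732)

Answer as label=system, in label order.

Ratios: P ≈ 1.509; Q ≈ 2.414; R ≈ 1.723.
Targets: silver ratio ≈ 2.414; 3:2 ≈ 1.500; root-3 ≈ 1.732.

P=3:2, Q=silver ratio, R=root-3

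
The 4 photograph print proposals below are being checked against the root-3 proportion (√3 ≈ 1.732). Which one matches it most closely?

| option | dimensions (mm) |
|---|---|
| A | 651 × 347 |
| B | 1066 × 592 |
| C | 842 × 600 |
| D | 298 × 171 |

Target root-3 ≈ 1.732.
A: 1.876 (Δ0.144)  B: 1.801 (Δ0.069)  C: 1.403 (Δ0.329)  D: 1.743 (Δ0.011)

D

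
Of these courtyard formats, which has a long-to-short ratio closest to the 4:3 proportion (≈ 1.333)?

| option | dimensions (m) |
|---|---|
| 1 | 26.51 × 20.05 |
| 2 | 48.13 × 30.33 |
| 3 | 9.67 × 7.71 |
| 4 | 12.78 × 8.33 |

1

Target 4:3 ≈ 1.333.
1: 1.322 (Δ0.011)  2: 1.587 (Δ0.254)  3: 1.254 (Δ0.079)  4: 1.534 (Δ0.201)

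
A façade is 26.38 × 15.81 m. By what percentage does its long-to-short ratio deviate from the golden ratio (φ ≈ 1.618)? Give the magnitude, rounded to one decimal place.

3.1%

Ratio = 26.38 / 15.81 ≈ 1.6686.
Ideal golden ratio ≈ 1.6180. |1.6686 − 1.6180| / 1.6180 ≈ 3.13% → 3.1%.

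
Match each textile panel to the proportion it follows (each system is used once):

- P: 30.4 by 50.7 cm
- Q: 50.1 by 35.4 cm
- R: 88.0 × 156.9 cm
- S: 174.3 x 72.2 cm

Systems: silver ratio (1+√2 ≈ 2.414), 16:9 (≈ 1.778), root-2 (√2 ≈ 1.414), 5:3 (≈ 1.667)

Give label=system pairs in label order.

P=5:3, Q=root-2, R=16:9, S=silver ratio

Ratios: P ≈ 1.668; Q ≈ 1.415; R ≈ 1.783; S ≈ 2.414.
Targets: silver ratio ≈ 2.414; 16:9 ≈ 1.778; root-2 ≈ 1.414; 5:3 ≈ 1.667.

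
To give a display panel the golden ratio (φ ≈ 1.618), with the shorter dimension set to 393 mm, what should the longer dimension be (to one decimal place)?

635.9 mm

golden ratio ≈ 1.61803.
Longer side = 393 × 1.61803 ≈ 635.886 → 635.9 mm.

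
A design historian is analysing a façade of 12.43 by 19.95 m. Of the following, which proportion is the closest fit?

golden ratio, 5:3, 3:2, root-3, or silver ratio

golden ratio

Ratio = 19.95 / 12.43 ≈ 1.605.
Distances: golden ratio 1.618 (Δ 0.013); 5:3 1.667 (Δ 0.062); 3:2 1.500 (Δ 0.105); root-3 1.732 (Δ 0.127); silver ratio 2.414 (Δ 0.809).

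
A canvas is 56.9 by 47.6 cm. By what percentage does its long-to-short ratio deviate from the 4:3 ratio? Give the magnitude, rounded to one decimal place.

Ratio = 56.9 / 47.6 ≈ 1.1954.
Ideal 4:3 ≈ 1.3333. |1.1954 − 1.3333| / 1.3333 ≈ 10.34% → 10.3%.

10.3%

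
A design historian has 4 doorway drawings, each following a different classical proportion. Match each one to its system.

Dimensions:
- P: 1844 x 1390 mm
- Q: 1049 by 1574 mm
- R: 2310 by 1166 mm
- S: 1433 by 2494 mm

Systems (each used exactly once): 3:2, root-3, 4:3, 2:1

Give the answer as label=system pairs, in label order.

P=4:3, Q=3:2, R=2:1, S=root-3

Ratios: P ≈ 1.327; Q ≈ 1.500; R ≈ 1.981; S ≈ 1.740.
Targets: 3:2 ≈ 1.500; root-3 ≈ 1.732; 4:3 ≈ 1.333; 2:1 ≈ 2.000.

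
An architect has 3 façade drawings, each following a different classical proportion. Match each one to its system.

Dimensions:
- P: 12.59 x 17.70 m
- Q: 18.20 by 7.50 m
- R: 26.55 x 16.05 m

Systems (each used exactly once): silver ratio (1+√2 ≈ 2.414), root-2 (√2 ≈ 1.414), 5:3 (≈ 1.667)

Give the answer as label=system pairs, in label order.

P=root-2, Q=silver ratio, R=5:3

P = 17.70/12.59 ≈ 1.406 → root-2 (1.414)
Q = 18.20/7.50 ≈ 2.427 → silver ratio (2.414)
R = 26.55/16.05 ≈ 1.654 → 5:3 (1.667)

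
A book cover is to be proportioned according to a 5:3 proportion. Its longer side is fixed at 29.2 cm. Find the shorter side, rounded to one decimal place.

5:3 ≈ 1.66667.
Shorter side = 29.2 ÷ 1.66667 ≈ 17.520 → 17.5 cm.

17.5 cm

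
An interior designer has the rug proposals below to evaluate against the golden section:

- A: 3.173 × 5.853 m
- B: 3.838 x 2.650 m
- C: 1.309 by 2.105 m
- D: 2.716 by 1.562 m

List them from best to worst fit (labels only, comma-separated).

C, D, B, A

Ratios: A = 5.853 / 3.173 ≈ 1.845; B = 3.838 / 2.650 ≈ 1.448; C = 2.105 / 1.309 ≈ 1.608; D = 2.716 / 1.562 ≈ 1.739.
|Δ from 1.618|: A 0.227; B 0.170; C 0.010; D 0.121.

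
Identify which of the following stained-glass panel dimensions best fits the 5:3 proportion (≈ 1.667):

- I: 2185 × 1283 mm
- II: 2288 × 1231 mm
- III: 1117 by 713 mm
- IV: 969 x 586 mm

IV

Ratios (long/short): I ≈ 1.703; II ≈ 1.859; III ≈ 1.567; IV ≈ 1.654.
5:3 ≈ 1.667; option IV is nearest (Δ 0.013).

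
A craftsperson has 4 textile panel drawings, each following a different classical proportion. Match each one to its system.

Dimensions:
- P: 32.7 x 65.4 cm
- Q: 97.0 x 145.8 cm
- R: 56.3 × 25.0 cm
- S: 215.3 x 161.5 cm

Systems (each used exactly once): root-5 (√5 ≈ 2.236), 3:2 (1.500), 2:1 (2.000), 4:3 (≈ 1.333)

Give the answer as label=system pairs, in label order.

P=2:1, Q=3:2, R=root-5, S=4:3

Ratios: P ≈ 2.000; Q ≈ 1.503; R ≈ 2.252; S ≈ 1.333.
Targets: root-5 ≈ 2.236; 3:2 ≈ 1.500; 2:1 ≈ 2.000; 4:3 ≈ 1.333.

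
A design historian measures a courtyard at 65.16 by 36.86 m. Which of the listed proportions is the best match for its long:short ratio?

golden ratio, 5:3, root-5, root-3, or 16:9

16:9

Ratio = 65.16 / 36.86 ≈ 1.768.
Distances: golden ratio 1.618 (Δ 0.150); 5:3 1.667 (Δ 0.101); root-5 2.236 (Δ 0.468); root-3 1.732 (Δ 0.036); 16:9 1.778 (Δ 0.010).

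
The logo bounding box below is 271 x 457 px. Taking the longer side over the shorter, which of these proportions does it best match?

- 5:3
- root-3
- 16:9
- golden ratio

457/271 ≈ 1.686. Nearest candidates are 5:3 (1.667, off by 0.019) and root-3 (1.732, off by 0.046).

5:3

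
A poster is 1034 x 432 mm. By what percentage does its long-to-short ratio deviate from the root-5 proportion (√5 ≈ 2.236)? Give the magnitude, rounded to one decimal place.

7.0%

Ratio = 1034 / 432 ≈ 2.3935.
Ideal root-5 ≈ 2.2361. |2.3935 − 2.2361| / 2.2361 ≈ 7.04% → 7.0%.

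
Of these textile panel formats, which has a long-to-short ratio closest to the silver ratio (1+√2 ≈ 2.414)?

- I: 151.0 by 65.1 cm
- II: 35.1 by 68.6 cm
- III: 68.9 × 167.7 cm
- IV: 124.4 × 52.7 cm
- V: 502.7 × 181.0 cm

III

Target silver ratio ≈ 2.414.
I: 2.320 (Δ0.094)  II: 1.954 (Δ0.460)  III: 2.434 (Δ0.020)  IV: 2.361 (Δ0.053)  V: 2.777 (Δ0.363)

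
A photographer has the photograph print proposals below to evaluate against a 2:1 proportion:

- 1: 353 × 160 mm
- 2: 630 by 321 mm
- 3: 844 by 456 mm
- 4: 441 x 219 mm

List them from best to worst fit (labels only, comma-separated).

1: 353/160 ≈ 2.206 → |2.206 − 2.000| = 0.206
2: 630/321 ≈ 1.963 → |1.963 − 2.000| = 0.037
3: 844/456 ≈ 1.851 → |1.851 − 2.000| = 0.149
4: 441/219 ≈ 2.014 → |2.014 − 2.000| = 0.014

4, 2, 3, 1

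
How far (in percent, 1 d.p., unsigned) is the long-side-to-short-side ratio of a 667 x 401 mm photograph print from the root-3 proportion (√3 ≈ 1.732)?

Ratio = 667 / 401 ≈ 1.6633.
Ideal root-3 ≈ 1.7321. |1.6633 − 1.7321| / 1.7321 ≈ 3.97% → 4.0%.

4.0%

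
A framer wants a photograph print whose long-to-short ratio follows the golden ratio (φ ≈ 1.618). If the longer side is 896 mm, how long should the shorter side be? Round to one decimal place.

golden ratio ≈ 1.61803.
Shorter side = 896 ÷ 1.61803 ≈ 553.760 → 553.8 mm.

553.8 mm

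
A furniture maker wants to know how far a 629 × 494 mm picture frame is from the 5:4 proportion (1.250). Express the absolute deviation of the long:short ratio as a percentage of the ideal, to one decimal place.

Ratio = 629 / 494 ≈ 1.2733.
Ideal 5:4 = 1.2500. |1.2733 − 1.2500| / 1.2500 ≈ 1.86% → 1.9%.

1.9%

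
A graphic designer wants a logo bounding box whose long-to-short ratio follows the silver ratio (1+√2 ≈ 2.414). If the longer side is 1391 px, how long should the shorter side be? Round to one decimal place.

silver ratio ≈ 2.41421.
Shorter side = 1391 ÷ 2.41421 ≈ 576.172 → 576.2 px.

576.2 px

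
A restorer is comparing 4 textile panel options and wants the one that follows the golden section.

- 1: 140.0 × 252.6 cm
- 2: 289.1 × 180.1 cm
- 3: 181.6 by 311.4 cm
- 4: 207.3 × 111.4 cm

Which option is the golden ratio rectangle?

2

Ratios (long/short): 1 ≈ 1.804; 2 ≈ 1.605; 3 ≈ 1.715; 4 ≈ 1.861.
golden ratio ≈ 1.618; option 2 is nearest (Δ 0.013).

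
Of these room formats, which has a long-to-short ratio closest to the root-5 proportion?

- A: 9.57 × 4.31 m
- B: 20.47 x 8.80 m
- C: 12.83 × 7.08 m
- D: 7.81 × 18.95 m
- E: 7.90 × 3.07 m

A

Target root-5 ≈ 2.236.
A: 2.220 (Δ0.016)  B: 2.326 (Δ0.090)  C: 1.812 (Δ0.424)  D: 2.426 (Δ0.190)  E: 2.573 (Δ0.337)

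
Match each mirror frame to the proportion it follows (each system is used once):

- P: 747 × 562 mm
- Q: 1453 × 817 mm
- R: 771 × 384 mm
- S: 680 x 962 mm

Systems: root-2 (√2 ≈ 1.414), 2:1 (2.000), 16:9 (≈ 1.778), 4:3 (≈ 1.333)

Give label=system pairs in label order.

P=4:3, Q=16:9, R=2:1, S=root-2

P = 747/562 ≈ 1.329 → 4:3 (1.333)
Q = 1453/817 ≈ 1.778 → 16:9 (1.778)
R = 771/384 ≈ 2.008 → 2:1 (2.000)
S = 962/680 ≈ 1.415 → root-2 (1.414)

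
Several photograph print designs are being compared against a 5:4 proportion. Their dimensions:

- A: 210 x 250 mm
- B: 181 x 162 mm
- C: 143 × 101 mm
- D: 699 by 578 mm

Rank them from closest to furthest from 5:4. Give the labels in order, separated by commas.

D, A, B, C

Ratios: A = 250 / 210 ≈ 1.190; B = 181 / 162 ≈ 1.117; C = 143 / 101 ≈ 1.416; D = 699 / 578 ≈ 1.209.
|Δ from 1.250|: A 0.060; B 0.133; C 0.166; D 0.041.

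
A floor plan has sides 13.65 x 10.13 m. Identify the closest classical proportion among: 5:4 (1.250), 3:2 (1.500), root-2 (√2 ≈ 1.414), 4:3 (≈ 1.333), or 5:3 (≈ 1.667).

4:3

Ratio = 13.65 / 10.13 ≈ 1.347.
Distances: 5:4 1.250 (Δ 0.097); 3:2 1.500 (Δ 0.153); root-2 1.414 (Δ 0.067); 4:3 1.333 (Δ 0.014); 5:3 1.667 (Δ 0.320).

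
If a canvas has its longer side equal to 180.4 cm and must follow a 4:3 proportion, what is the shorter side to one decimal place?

135.3 cm

4:3 ≈ 1.33333.
Shorter side = 180.4 ÷ 1.33333 ≈ 135.300 → 135.3 cm.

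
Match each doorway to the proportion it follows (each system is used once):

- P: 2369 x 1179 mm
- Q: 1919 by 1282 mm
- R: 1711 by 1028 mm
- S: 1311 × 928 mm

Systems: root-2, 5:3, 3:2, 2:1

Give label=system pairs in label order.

Ratios: P ≈ 2.009; Q ≈ 1.497; R ≈ 1.664; S ≈ 1.413.
Targets: root-2 ≈ 1.414; 5:3 ≈ 1.667; 3:2 ≈ 1.500; 2:1 ≈ 2.000.

P=2:1, Q=3:2, R=5:3, S=root-2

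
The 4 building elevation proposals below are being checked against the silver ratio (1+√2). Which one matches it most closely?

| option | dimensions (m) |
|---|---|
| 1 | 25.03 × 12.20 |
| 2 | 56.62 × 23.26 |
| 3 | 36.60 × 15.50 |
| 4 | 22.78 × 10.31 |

Ratios (long/short): 1 ≈ 2.052; 2 ≈ 2.434; 3 ≈ 2.361; 4 ≈ 2.210.
silver ratio ≈ 2.414; option 2 is nearest (Δ 0.020).

2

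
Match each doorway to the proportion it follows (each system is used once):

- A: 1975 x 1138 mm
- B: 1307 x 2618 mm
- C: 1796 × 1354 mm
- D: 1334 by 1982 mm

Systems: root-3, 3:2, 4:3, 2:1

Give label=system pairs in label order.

A = 1975/1138 ≈ 1.736 → root-3 (1.732)
B = 2618/1307 ≈ 2.003 → 2:1 (2.000)
C = 1796/1354 ≈ 1.326 → 4:3 (1.333)
D = 1982/1334 ≈ 1.486 → 3:2 (1.500)

A=root-3, B=2:1, C=4:3, D=3:2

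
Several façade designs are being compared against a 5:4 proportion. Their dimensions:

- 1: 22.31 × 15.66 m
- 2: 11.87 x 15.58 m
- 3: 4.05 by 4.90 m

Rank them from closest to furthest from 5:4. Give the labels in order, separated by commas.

3, 2, 1

1: 22.31/15.66 ≈ 1.425 → |1.425 − 1.250| = 0.175
2: 15.58/11.87 ≈ 1.313 → |1.313 − 1.250| = 0.063
3: 4.90/4.05 ≈ 1.210 → |1.210 − 1.250| = 0.040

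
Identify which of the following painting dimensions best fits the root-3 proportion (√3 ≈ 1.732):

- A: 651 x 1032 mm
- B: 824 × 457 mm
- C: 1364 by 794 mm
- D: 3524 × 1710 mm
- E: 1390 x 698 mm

C

Ratios (long/short): A ≈ 1.585; B ≈ 1.803; C ≈ 1.718; D ≈ 2.061; E ≈ 1.991.
root-3 ≈ 1.732; option C is nearest (Δ 0.014).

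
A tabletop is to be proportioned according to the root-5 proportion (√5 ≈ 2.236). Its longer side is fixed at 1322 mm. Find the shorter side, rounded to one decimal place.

root-5 ≈ 2.23607.
Shorter side = 1322 ÷ 2.23607 ≈ 591.216 → 591.2 mm.

591.2 mm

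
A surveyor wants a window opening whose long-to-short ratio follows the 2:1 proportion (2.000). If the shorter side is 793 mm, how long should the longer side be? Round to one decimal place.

2:1 = 2.00000.
Longer side = 793 × 2.00000 ≈ 1586.000 → 1586.0 mm.

1586.0 mm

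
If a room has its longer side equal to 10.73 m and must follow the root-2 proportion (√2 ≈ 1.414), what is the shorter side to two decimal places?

root-2 ≈ 1.41421.
Shorter side = 10.73 ÷ 1.41421 ≈ 7.5873 → 7.59 m.

7.59 m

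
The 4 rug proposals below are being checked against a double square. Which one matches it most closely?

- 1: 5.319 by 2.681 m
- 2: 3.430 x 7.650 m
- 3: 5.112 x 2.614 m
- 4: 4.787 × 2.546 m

Ratios (long/short): 1 ≈ 1.984; 2 ≈ 2.230; 3 ≈ 1.956; 4 ≈ 1.880.
2:1 ≈ 2.000; option 1 is nearest (Δ 0.016).

1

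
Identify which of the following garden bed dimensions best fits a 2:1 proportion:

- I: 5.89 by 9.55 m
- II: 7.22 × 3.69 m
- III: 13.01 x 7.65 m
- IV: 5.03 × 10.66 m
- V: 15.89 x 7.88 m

Target 2:1 ≈ 2.000.
I: 1.621 (Δ0.379)  II: 1.957 (Δ0.043)  III: 1.701 (Δ0.299)  IV: 2.119 (Δ0.119)  V: 2.016 (Δ0.016)

V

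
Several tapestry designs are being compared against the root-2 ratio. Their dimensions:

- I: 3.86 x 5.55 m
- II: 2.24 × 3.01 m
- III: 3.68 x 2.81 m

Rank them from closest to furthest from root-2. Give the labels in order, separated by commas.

I: 5.55/3.86 ≈ 1.438 → |1.438 − 1.414| = 0.024
II: 3.01/2.24 ≈ 1.344 → |1.344 − 1.414| = 0.070
III: 3.68/2.81 ≈ 1.310 → |1.310 − 1.414| = 0.104

I, II, III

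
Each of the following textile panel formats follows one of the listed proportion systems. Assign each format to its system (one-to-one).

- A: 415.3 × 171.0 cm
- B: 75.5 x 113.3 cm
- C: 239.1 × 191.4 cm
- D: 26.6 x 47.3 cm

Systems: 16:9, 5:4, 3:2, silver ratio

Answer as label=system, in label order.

Ratios: A ≈ 2.429; B ≈ 1.501; C ≈ 1.249; D ≈ 1.778.
Targets: 16:9 ≈ 1.778; 5:4 ≈ 1.250; 3:2 ≈ 1.500; silver ratio ≈ 2.414.

A=silver ratio, B=3:2, C=5:4, D=16:9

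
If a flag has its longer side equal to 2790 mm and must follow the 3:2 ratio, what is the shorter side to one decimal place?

3:2 = 1.50000.
Shorter side = 2790 ÷ 1.50000 ≈ 1860.000 → 1860.0 mm.

1860.0 mm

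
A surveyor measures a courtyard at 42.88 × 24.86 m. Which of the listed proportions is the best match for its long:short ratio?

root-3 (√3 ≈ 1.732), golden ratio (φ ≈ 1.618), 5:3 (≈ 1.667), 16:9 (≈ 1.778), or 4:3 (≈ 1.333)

root-3

42.88/24.86 ≈ 1.725. Nearest candidates are root-3 (1.732, off by 0.007) and 16:9 (1.778, off by 0.053).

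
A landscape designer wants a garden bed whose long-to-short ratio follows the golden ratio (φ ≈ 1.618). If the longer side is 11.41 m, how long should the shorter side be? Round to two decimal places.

7.05 m

golden ratio ≈ 1.61803.
Shorter side = 11.41 ÷ 1.61803 ≈ 7.0518 → 7.05 m.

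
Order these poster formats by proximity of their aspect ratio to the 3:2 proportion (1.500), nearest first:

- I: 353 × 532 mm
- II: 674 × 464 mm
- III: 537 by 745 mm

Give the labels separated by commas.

Ratios: I = 532 / 353 ≈ 1.507; II = 674 / 464 ≈ 1.453; III = 745 / 537 ≈ 1.387.
|Δ from 1.500|: I 0.007; II 0.047; III 0.113.

I, II, III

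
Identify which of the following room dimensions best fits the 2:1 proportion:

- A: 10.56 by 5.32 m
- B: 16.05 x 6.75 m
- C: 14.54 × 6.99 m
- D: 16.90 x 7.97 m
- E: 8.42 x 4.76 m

Ratios (long/short): A ≈ 1.985; B ≈ 2.378; C ≈ 2.080; D ≈ 2.120; E ≈ 1.769.
2:1 ≈ 2.000; option A is nearest (Δ 0.015).

A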